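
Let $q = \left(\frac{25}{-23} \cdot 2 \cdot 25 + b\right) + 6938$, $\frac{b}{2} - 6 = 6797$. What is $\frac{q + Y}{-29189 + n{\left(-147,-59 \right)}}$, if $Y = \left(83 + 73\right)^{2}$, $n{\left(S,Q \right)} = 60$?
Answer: $- \frac{1030990}{669967} \approx -1.5389$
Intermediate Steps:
$b = 13606$ ($b = 12 + 2 \cdot 6797 = 12 + 13594 = 13606$)
$Y = 24336$ ($Y = 156^{2} = 24336$)
$q = \frac{471262}{23}$ ($q = \left(\frac{25}{-23} \cdot 2 \cdot 25 + 13606\right) + 6938 = \left(25 \left(- \frac{1}{23}\right) 2 \cdot 25 + 13606\right) + 6938 = \left(\left(- \frac{25}{23}\right) 2 \cdot 25 + 13606\right) + 6938 = \left(\left(- \frac{50}{23}\right) 25 + 13606\right) + 6938 = \left(- \frac{1250}{23} + 13606\right) + 6938 = \frac{311688}{23} + 6938 = \frac{471262}{23} \approx 20490.0$)
$\frac{q + Y}{-29189 + n{\left(-147,-59 \right)}} = \frac{\frac{471262}{23} + 24336}{-29189 + 60} = \frac{1030990}{23 \left(-29129\right)} = \frac{1030990}{23} \left(- \frac{1}{29129}\right) = - \frac{1030990}{669967}$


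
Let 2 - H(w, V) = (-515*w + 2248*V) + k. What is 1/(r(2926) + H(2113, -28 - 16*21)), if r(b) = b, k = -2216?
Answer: 1/1911611 ≈ 5.2312e-7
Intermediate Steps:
H(w, V) = 2218 - 2248*V + 515*w (H(w, V) = 2 - ((-515*w + 2248*V) - 2216) = 2 - (-2216 - 515*w + 2248*V) = 2 + (2216 - 2248*V + 515*w) = 2218 - 2248*V + 515*w)
1/(r(2926) + H(2113, -28 - 16*21)) = 1/(2926 + (2218 - 2248*(-28 - 16*21) + 515*2113)) = 1/(2926 + (2218 - 2248*(-28 - 336) + 1088195)) = 1/(2926 + (2218 - 2248*(-364) + 1088195)) = 1/(2926 + (2218 + 818272 + 1088195)) = 1/(2926 + 1908685) = 1/1911611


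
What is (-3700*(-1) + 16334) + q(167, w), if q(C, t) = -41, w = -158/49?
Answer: 19993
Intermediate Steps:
w = -158/49 (w = -158*1/49 = -158/49 ≈ -3.2245)
(-3700*(-1) + 16334) + q(167, w) = (-3700*(-1) + 16334) - 41 = (3700 + 16334) - 41 = 20034 - 41 = 19993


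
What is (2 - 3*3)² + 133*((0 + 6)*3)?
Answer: 2443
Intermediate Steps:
(2 - 3*3)² + 133*((0 + 6)*3) = (2 - 9)² + 133*(6*3) = (-7)² + 133*18 = 49 + 2394 = 2443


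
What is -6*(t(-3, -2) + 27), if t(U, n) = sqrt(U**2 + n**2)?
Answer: -162 - 6*sqrt(13) ≈ -183.63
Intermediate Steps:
-6*(t(-3, -2) + 27) = -6*(sqrt((-3)**2 + (-2)**2) + 27) = -6*(sqrt(9 + 4) + 27) = -6*(sqrt(13) + 27) = -6*(27 + sqrt(13)) = -162 - 6*sqrt(13)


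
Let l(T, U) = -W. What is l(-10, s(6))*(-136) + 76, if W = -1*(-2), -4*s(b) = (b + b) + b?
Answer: 348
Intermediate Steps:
s(b) = -3*b/4 (s(b) = -((b + b) + b)/4 = -(2*b + b)/4 = -3*b/4)
W = 2
l(T, U) = -2 (l(T, U) = -1*2 = -2)
l(-10, s(6))*(-136) + 76 = -2*(-136) + 76 = 272 + 76 = 348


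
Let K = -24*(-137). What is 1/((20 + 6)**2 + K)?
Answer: 1/3964 ≈ 0.00025227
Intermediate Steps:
K = 3288
1/((20 + 6)**2 + K) = 1/((20 + 6)**2 + 3288) = 1/(26**2 + 3288) = 1/(676 + 3288) = 1/3964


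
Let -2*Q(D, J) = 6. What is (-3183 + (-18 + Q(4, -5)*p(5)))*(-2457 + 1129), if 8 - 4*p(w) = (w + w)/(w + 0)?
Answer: 4256904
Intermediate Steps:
Q(D, J) = -3 (Q(D, J) = -½*6 = -3)
p(w) = 3/2 (p(w) = 2 - (w + w)/(4*(w + 0)) = 2 - 2*w/(4*w) = 2 - ¼*2 = 2 - ½ = 3/2)
(-3183 + (-18 + Q(4, -5)*p(5)))*(-2457 + 1129) = (-3183 + (-18 - 3*3/2))*(-2457 + 1129) = (-3183 + (-18 - 9/2))*(-1328) = (-3183 - 45/2)*(-1328) = -6411/2*(-1328) = 4256904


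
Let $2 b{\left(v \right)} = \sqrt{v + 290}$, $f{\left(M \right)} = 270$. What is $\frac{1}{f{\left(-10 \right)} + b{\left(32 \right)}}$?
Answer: $\frac{540}{145639} - \frac{\sqrt{322}}{145639} \approx 0.0035846$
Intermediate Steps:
$b{\left(v \right)} = \frac{\sqrt{290 + v}}{2}$ ($b{\left(v \right)} = \frac{\sqrt{v + 290}}{2} = \frac{\sqrt{290 + v}}{2}$)
$\frac{1}{f{\left(-10 \right)} + b{\left(32 \right)}} = \frac{1}{270 + \frac{\sqrt{290 + 32}}{2}} = \frac{1}{270 + \frac{\sqrt{322}}{2}}$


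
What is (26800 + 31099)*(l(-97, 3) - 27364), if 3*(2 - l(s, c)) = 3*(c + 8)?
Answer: -1584869327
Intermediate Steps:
l(s, c) = -6 - c (l(s, c) = 2 - (c + 8) = 2 - (8 + c) = 2 - (24 + 3*c)/3 = 2 + (-8 - c) = -6 - c)
(26800 + 31099)*(l(-97, 3) - 27364) = (26800 + 31099)*((-6 - 1*3) - 27364) = 57899*((-6 - 3) - 27364) = 57899*(-9 - 27364) = 57899*(-27373) = -1584869327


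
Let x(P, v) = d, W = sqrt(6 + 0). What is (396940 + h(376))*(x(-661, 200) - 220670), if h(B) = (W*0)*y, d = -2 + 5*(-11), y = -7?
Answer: -87615375380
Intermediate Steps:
W = sqrt(6) ≈ 2.4495
d = -57 (d = -2 - 55 = -57)
h(B) = 0 (h(B) = (sqrt(6)*0)*(-7) = 0*(-7) = 0)
x(P, v) = -57
(396940 + h(376))*(x(-661, 200) - 220670) = (396940 + 0)*(-57 - 220670) = 396940*(-220727) = -87615375380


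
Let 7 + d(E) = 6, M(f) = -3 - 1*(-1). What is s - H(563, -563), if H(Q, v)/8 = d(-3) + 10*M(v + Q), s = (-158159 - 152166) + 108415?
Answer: -201742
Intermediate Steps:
M(f) = -2 (M(f) = -3 + 1 = -2)
d(E) = -1 (d(E) = -7 + 6 = -1)
s = -201910 (s = -310325 + 108415 = -201910)
H(Q, v) = -168 (H(Q, v) = 8*(-1 + 10*(-2)) = 8*(-1 - 20) = 8*(-21) = -168)
s - H(563, -563) = -201910 - 1*(-168) = -201910 + 168 = -201742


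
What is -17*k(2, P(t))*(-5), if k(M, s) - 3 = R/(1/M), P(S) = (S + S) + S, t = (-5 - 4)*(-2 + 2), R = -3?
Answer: -255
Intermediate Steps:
t = 0 (t = -9*0 = 0)
P(S) = 3*S (P(S) = 2*S + S = 3*S)
k(M, s) = 3 - 3*M
-17*k(2, P(t))*(-5) = -17*(3 - 3*2)*(-5) = -17*(3 - 6)*(-5) = -17*(-3)*(-5) = 51*(-5) = -255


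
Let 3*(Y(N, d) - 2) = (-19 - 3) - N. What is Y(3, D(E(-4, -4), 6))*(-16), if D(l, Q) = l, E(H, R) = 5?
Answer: 304/3 ≈ 101.33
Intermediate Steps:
Y(N, d) = -16/3 - N/3 (Y(N, d) = 2 + ((-19 - 3) - N)/3 = 2 + (-22 - N)/3 = 2 + (-22/3 - N/3) = -16/3 - N/3)
Y(3, D(E(-4, -4), 6))*(-16) = (-16/3 - ⅓*3)*(-16) = (-16/3 - 1)*(-16) = -19/3*(-16) = 304/3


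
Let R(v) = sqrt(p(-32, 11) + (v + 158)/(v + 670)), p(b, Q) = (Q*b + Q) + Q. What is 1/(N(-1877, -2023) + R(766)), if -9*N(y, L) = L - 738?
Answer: 810981/249661618 - 81*I*sqrt(42447801)/2746277798 ≈ 0.0032483 - 0.00019216*I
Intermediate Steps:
p(b, Q) = 2*Q + Q*b (p(b, Q) = (Q + Q*b) + Q = 2*Q + Q*b)
R(v) = sqrt(-330 + (158 + v)/(670 + v)) (R(v) = sqrt(11*(2 - 32) + (v + 158)/(v + 670)) = sqrt(11*(-30) + (158 + v)/(670 + v)) = sqrt(-330 + (158 + v)/(670 + v)))
N(y, L) = 82 - L/9 (N(y, L) = -(L - 738)/9 = -(-738 + L)/9 = 82 - L/9)
1/(N(-1877, -2023) + R(766)) = 1/((82 - 1/9*(-2023)) + sqrt((-220942 - 329*766)/(670 + 766))) = 1/((82 + 2023/9) + sqrt((-220942 - 252014)/1436)) = 1/(2761/9 + sqrt((1/1436)*(-472956))) = 1/(2761/9 + sqrt(-118239/359)) = 1/(2761/9 + I*sqrt(42447801)/359)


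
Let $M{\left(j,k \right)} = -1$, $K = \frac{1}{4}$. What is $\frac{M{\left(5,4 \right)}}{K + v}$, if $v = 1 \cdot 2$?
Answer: $- \frac{4}{9} \approx -0.44444$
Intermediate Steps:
$K = \frac{1}{4} \approx 0.25$
$v = 2$
$\frac{M{\left(5,4 \right)}}{K + v} = \frac{1}{\frac{1}{4} + 2} \left(-1\right) = \frac{1}{\frac{9}{4}} \left(-1\right) = \frac{4}{9} \left(-1\right) = - \frac{4}{9}$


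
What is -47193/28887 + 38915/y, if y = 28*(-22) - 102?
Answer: -386007393/6913622 ≈ -55.833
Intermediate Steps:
y = -718 (y = -616 - 102 = -718)
-47193/28887 + 38915/y = -47193/28887 + 38915/(-718) = -47193*1/28887 + 38915*(-1/718) = -15731/9629 - 38915/718 = -386007393/6913622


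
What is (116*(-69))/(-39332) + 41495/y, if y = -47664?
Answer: -312644671/468680112 ≈ -0.66708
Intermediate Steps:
(116*(-69))/(-39332) + 41495/y = (116*(-69))/(-39332) + 41495/(-47664) = -8004*(-1/39332) + 41495*(-1/47664) = 2001/9833 - 41495/47664 = -312644671/468680112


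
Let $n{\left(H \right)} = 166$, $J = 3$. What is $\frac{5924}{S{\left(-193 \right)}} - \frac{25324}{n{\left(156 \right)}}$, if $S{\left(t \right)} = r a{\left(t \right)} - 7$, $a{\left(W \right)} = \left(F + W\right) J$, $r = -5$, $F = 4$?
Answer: $- \frac{8829111}{58681} \approx -150.46$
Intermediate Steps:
$a{\left(W \right)} = 12 + 3 W$ ($a{\left(W \right)} = \left(4 + W\right) 3 = 12 + 3 W$)
$S{\left(t \right)} = -67 - 15 t$ ($S{\left(t \right)} = - 5 \left(12 + 3 t\right) - 7 = \left(-60 - 15 t\right) - 7 = -67 - 15 t$)
$\frac{5924}{S{\left(-193 \right)}} - \frac{25324}{n{\left(156 \right)}} = \frac{5924}{-67 - -2895} - \frac{25324}{166} = \frac{5924}{-67 + 2895} - \frac{12662}{83} = \frac{5924}{2828} - \frac{12662}{83} = 5924 \cdot \frac{1}{2828} - \frac{12662}{83} = \frac{1481}{707} - \frac{12662}{83} = - \frac{8829111}{58681}$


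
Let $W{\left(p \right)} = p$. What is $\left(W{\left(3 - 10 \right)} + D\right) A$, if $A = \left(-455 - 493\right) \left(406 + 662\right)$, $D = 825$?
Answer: $-828195552$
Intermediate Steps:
$A = -1012464$ ($A = \left(-948\right) 1068 = -1012464$)
$\left(W{\left(3 - 10 \right)} + D\right) A = \left(\left(3 - 10\right) + 825\right) \left(-1012464\right) = \left(-7 + 825\right) \left(-1012464\right) = 818 \left(-1012464\right) = -828195552$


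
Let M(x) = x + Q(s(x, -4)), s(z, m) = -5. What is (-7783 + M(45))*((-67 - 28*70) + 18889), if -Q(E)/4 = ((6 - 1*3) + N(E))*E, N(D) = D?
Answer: -131152636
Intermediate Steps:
Q(E) = -4*E*(3 + E) (Q(E) = -4*((6 - 1*3) + E)*E = -4*((6 - 3) + E)*E = -4*(3 + E)*E = -4*E*(3 + E))
M(x) = -40 + x (M(x) = x - 4*(-5)*(3 - 5) = x - 4*(-5)*(-2) = x - 40 = -40 + x)
(-7783 + M(45))*((-67 - 28*70) + 18889) = (-7783 + (-40 + 45))*((-67 - 28*70) + 18889) = (-7783 + 5)*((-67 - 1960) + 18889) = -7778*(-2027 + 18889) = -7778*16862 = -131152636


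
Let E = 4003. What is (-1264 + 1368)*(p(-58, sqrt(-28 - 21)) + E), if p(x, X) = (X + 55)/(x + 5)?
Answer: 22058816/53 - 728*I/53 ≈ 4.162e+5 - 13.736*I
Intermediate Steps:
p(x, X) = (55 + X)/(5 + x)
(-1264 + 1368)*(p(-58, sqrt(-28 - 21)) + E) = (-1264 + 1368)*((55 + sqrt(-28 - 21))/(5 - 58) + 4003) = 104*((55 + sqrt(-49))/(-53) + 4003) = 104*(-(55 + 7*I)/53 + 4003) = 104*((-55/53 - 7*I/53) + 4003) = 104*(212104/53 - 7*I/53) = 22058816/53 - 728*I/53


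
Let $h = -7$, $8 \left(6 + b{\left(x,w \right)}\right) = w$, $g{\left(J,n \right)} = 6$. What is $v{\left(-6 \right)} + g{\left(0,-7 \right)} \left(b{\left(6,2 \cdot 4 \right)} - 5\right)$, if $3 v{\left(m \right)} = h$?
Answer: $- \frac{187}{3} \approx -62.333$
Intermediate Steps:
$b{\left(x,w \right)} = -6 + \frac{w}{8}$
$v{\left(m \right)} = - \frac{7}{3}$ ($v{\left(m \right)} = \frac{1}{3} \left(-7\right) = - \frac{7}{3}$)
$v{\left(-6 \right)} + g{\left(0,-7 \right)} \left(b{\left(6,2 \cdot 4 \right)} - 5\right) = - \frac{7}{3} + 6 \left(\left(-6 + \frac{2 \cdot 4}{8}\right) - 5\right) = - \frac{7}{3} + 6 \left(\left(-6 + \frac{1}{8} \cdot 8\right) - 5\right) = - \frac{7}{3} + 6 \left(\left(-6 + 1\right) - 5\right) = - \frac{7}{3} + 6 \left(-5 - 5\right) = - \frac{7}{3} + 6 \left(-10\right) = - \frac{7}{3} - 60 = - \frac{187}{3}$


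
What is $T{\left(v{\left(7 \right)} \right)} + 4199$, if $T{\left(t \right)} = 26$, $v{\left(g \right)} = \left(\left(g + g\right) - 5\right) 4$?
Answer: $4225$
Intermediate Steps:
$v{\left(g \right)} = -20 + 8 g$ ($v{\left(g \right)} = \left(2 g - 5\right) 4 = \left(-5 + 2 g\right) 4 = -20 + 8 g$)
$T{\left(v{\left(7 \right)} \right)} + 4199 = 26 + 4199 = 4225$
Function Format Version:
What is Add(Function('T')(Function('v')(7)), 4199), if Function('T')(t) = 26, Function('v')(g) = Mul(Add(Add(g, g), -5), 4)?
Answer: 4225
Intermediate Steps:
Function('v')(g) = Add(-20, Mul(8, g)) (Function('v')(g) = Mul(Add(Mul(2, g), -5), 4) = Mul(Add(-5, Mul(2, g)), 4) = Add(-20, Mul(8, g)))
Add(Function('T')(Function('v')(7)), 4199) = Add(26, 4199) = 4225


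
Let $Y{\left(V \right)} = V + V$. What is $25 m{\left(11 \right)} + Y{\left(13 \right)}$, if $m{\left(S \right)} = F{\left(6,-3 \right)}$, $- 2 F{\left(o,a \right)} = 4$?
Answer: $-24$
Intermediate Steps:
$F{\left(o,a \right)} = -2$ ($F{\left(o,a \right)} = \left(- \frac{1}{2}\right) 4 = -2$)
$m{\left(S \right)} = -2$
$Y{\left(V \right)} = 2 V$
$25 m{\left(11 \right)} + Y{\left(13 \right)} = 25 \left(-2\right) + 2 \cdot 13 = -50 + 26 = -24$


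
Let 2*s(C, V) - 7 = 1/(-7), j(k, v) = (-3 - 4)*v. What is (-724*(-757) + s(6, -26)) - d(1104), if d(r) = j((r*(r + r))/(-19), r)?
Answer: 3890596/7 ≈ 5.5580e+5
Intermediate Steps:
j(k, v) = -7*v
s(C, V) = 24/7 (s(C, V) = 7/2 + (½)/(-7) = 7/2 + (½)*(-⅐) = 7/2 - 1/14 = 24/7)
d(r) = -7*r
(-724*(-757) + s(6, -26)) - d(1104) = (-724*(-757) + 24/7) - (-7)*1104 = (548068 + 24/7) - 1*(-7728) = 3836500/7 + 7728 = 3890596/7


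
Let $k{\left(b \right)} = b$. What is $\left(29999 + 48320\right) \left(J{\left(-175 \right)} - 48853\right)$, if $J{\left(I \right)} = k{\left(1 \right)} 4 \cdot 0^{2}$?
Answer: $-3826118107$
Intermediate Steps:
$J{\left(I \right)} = 0$ ($J{\left(I \right)} = 1 \cdot 4 \cdot 0^{2} = 4 \cdot 0 = 0$)
$\left(29999 + 48320\right) \left(J{\left(-175 \right)} - 48853\right) = \left(29999 + 48320\right) \left(0 - 48853\right) = 78319 \left(-48853\right) = -3826118107$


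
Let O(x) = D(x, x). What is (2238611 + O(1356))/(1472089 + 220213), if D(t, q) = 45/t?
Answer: 1011852187/764920504 ≈ 1.3228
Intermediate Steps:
O(x) = 45/x
(2238611 + O(1356))/(1472089 + 220213) = (2238611 + 45/1356)/(1472089 + 220213) = (2238611 + 45*(1/1356))/1692302 = (2238611 + 15/452)*(1/1692302) = (1011852187/452)*(1/1692302) = 1011852187/764920504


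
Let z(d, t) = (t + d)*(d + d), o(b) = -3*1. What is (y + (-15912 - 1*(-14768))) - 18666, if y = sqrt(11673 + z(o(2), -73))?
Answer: -19810 + sqrt(12129) ≈ -19700.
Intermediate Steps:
o(b) = -3
z(d, t) = 2*d*(d + t) (z(d, t) = (d + t)*(2*d) = 2*d*(d + t))
y = sqrt(12129) (y = sqrt(11673 + 2*(-3)*(-3 - 73)) = sqrt(11673 + 2*(-3)*(-76)) = sqrt(11673 + 456) = sqrt(12129) ≈ 110.13)
(y + (-15912 - 1*(-14768))) - 18666 = (sqrt(12129) + (-15912 - 1*(-14768))) - 18666 = (sqrt(12129) + (-15912 + 14768)) - 18666 = (sqrt(12129) - 1144) - 18666 = (-1144 + sqrt(12129)) - 18666 = -19810 + sqrt(12129)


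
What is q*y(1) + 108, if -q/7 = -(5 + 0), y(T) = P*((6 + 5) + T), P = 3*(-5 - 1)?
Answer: -7452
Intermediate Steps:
P = -18 (P = 3*(-6) = -18)
y(T) = -198 - 18*T (y(T) = -18*((6 + 5) + T) = -18*(11 + T) = -198 - 18*T)
q = 35 (q = -(-7)*(5 + 0) = -(-7)*5 = -7*(-5) = 35)
q*y(1) + 108 = 35*(-198 - 18*1) + 108 = 35*(-198 - 18) + 108 = 35*(-216) + 108 = -7560 + 108 = -7452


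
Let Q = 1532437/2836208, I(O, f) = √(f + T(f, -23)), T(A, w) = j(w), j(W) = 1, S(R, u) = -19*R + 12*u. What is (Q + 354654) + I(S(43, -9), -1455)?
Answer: 1005874044469/2836208 + I*√1454 ≈ 3.5465e+5 + 38.131*I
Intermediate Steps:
T(A, w) = 1
I(O, f) = √(1 + f) (I(O, f) = √(f + 1) = √(1 + f))
Q = 1532437/2836208 (Q = 1532437*(1/2836208) = 1532437/2836208 ≈ 0.54031)
(Q + 354654) + I(S(43, -9), -1455) = (1532437/2836208 + 354654) + √(1 - 1455) = 1005874044469/2836208 + √(-1454) = 1005874044469/2836208 + I*√1454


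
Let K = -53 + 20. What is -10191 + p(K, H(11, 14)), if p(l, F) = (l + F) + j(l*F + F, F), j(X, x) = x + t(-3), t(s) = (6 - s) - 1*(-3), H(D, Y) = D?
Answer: -10190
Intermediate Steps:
t(s) = 9 - s (t(s) = (6 - s) + 3 = 9 - s)
K = -33
j(X, x) = 12 + x (j(X, x) = x + (9 - 1*(-3)) = x + (9 + 3) = x + 12 = 12 + x)
p(l, F) = 12 + l + 2*F (p(l, F) = (l + F) + (12 + F) = (F + l) + (12 + F) = 12 + l + 2*F)
-10191 + p(K, H(11, 14)) = -10191 + (12 - 33 + 2*11) = -10191 + (12 - 33 + 22) = -10191 + 1 = -10190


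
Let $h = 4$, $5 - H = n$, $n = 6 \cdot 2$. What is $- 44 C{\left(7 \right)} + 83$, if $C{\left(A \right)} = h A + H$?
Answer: $-841$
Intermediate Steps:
$n = 12$
$H = -7$ ($H = 5 - 12 = -7$)
$C{\left(A \right)} = -7 + 4 A$ ($C{\left(A \right)} = 4 A - 7 = -7 + 4 A$)
$- 44 C{\left(7 \right)} + 83 = - 44 \left(-7 + 4 \cdot 7\right) + 83 = - 44 \left(-7 + 28\right) + 83 = \left(-44\right) 21 + 83 = -924 + 83 = -841$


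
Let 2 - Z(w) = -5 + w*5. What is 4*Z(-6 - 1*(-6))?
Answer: 28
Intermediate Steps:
Z(w) = 7 - 5*w (Z(w) = 2 - (-5 + w*5) = 2 - (-5 + 5*w) = 2 + (5 - 5*w) = 7 - 5*w)
4*Z(-6 - 1*(-6)) = 4*(7 - 5*(-6 - 1*(-6))) = 4*(7 - 5*(-6 + 6)) = 4*(7 - 5*0) = 4*(7 + 0) = 4*7 = 28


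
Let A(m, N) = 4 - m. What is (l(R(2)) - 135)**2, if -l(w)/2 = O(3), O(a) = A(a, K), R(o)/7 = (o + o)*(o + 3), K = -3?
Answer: 18769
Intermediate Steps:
R(o) = 14*o*(3 + o) (R(o) = 7*((o + o)*(o + 3)) = 7*((2*o)*(3 + o)) = 7*(2*o*(3 + o)) = 14*o*(3 + o))
O(a) = 4 - a
l(w) = -2 (l(w) = -2*(4 - 1*3) = -2*(4 - 3) = -2*1 = -2)
(l(R(2)) - 135)**2 = (-2 - 135)**2 = (-137)**2 = 18769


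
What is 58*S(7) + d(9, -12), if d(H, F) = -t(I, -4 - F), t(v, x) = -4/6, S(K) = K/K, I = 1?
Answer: 176/3 ≈ 58.667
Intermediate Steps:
S(K) = 1
t(v, x) = -⅔ (t(v, x) = -4*⅙ = -⅔)
d(H, F) = ⅔ (d(H, F) = -1*(-⅔) = ⅔)
58*S(7) + d(9, -12) = 58*1 + ⅔ = 58 + ⅔ = 176/3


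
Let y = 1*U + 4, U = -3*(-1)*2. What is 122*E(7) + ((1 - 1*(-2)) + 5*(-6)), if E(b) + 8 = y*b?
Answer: 7537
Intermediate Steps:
U = 6 (U = 3*2 = 6)
y = 10 (y = 1*6 + 4 = 6 + 4 = 10)
E(b) = -8 + 10*b
122*E(7) + ((1 - 1*(-2)) + 5*(-6)) = 122*(-8 + 10*7) + ((1 - 1*(-2)) + 5*(-6)) = 122*(-8 + 70) + ((1 + 2) - 30) = 122*62 + (3 - 30) = 7564 - 27 = 7537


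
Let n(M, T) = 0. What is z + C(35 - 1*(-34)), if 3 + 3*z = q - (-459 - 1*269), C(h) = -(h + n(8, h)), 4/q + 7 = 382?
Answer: 194254/1125 ≈ 172.67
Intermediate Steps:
q = 4/375 (q = 4/(-7 + 382) = 4/375 ≈ 0.010667)
C(h) = -h (C(h) = -(h + 0) = -h)
z = 271879/1125 (z = -1 + (4/375 - (-459 - 1*269))/3 = -1 + (4/375 - (-459 - 269))/3 = -1 + (4/375 - 1*(-728))/3 = -1 + (4/375 + 728)/3 = -1 + (⅓)*(273004/375) = -1 + 273004/1125 = 271879/1125 ≈ 241.67)
z + C(35 - 1*(-34)) = 271879/1125 - (35 - 1*(-34)) = 271879/1125 - (35 + 34) = 271879/1125 - 1*69 = 271879/1125 - 69 = 194254/1125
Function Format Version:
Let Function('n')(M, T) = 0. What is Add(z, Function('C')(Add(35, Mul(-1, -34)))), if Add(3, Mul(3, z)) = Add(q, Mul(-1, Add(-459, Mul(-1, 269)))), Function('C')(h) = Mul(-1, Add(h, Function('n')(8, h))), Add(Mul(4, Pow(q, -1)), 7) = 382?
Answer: Rational(194254, 1125) ≈ 172.67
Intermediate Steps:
q = Rational(4, 375) (q = Mul(4, Pow(Add(-7, 382), -1)) = Mul(4, Pow(375, -1)) = Mul(4, Rational(1, 375)) = Rational(4, 375) ≈ 0.010667)
Function('C')(h) = Mul(-1, h) (Function('C')(h) = Mul(-1, Add(h, 0)) = Mul(-1, h))
z = Rational(271879, 1125) (z = Add(-1, Mul(Rational(1, 3), Add(Rational(4, 375), Mul(-1, Add(-459, Mul(-1, 269)))))) = Add(-1, Mul(Rational(1, 3), Add(Rational(4, 375), Mul(-1, Add(-459, -269))))) = Add(-1, Mul(Rational(1, 3), Add(Rational(4, 375), Mul(-1, -728)))) = Add(-1, Mul(Rational(1, 3), Add(Rational(4, 375), 728))) = Add(-1, Mul(Rational(1, 3), Rational(273004, 375))) = Add(-1, Rational(273004, 1125)) = Rational(271879, 1125) ≈ 241.67)
Add(z, Function('C')(Add(35, Mul(-1, -34)))) = Add(Rational(271879, 1125), Mul(-1, Add(35, Mul(-1, -34)))) = Add(Rational(271879, 1125), Mul(-1, Add(35, 34))) = Add(Rational(271879, 1125), Mul(-1, 69)) = Add(Rational(271879, 1125), -69) = Rational(194254, 1125)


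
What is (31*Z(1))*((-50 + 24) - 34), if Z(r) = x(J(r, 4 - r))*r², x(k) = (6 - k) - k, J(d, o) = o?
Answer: 0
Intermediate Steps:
x(k) = 6 - 2*k
Z(r) = r²*(-2 + 2*r) (Z(r) = (6 - 2*(4 - r))*r² = (6 + (-8 + 2*r))*r² = (-2 + 2*r)*r² = r²*(-2 + 2*r))
(31*Z(1))*((-50 + 24) - 34) = (31*(2*1²*(-1 + 1)))*((-50 + 24) - 34) = (31*(2*1*0))*(-26 - 34) = (31*0)*(-60) = 0*(-60) = 0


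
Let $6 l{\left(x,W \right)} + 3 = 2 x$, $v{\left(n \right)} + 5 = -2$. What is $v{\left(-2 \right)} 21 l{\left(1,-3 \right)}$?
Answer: $\frac{49}{2} \approx 24.5$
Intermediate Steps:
$v{\left(n \right)} = -7$ ($v{\left(n \right)} = -5 - 2 = -7$)
$l{\left(x,W \right)} = - \frac{1}{2} + \frac{x}{3}$ ($l{\left(x,W \right)} = - \frac{1}{2} + \frac{2 x}{6} = - \frac{1}{2} + \frac{x}{3}$)
$v{\left(-2 \right)} 21 l{\left(1,-3 \right)} = \left(-7\right) 21 \left(- \frac{1}{2} + \frac{1}{3} \cdot 1\right) = - 147 \left(- \frac{1}{2} + \frac{1}{3}\right) = \left(-147\right) \left(- \frac{1}{6}\right) = \frac{49}{2}$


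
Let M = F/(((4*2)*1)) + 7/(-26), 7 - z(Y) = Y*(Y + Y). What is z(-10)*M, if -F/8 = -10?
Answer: -48829/26 ≈ -1878.0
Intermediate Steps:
z(Y) = 7 - 2*Y² (z(Y) = 7 - Y*(Y + Y) = 7 - Y*2*Y = 7 - 2*Y²)
F = 80 (F = -8*(-10) = 80)
M = 253/26 (M = 80/(((4*2)*1)) + 7/(-26) = 80/((8*1)) + 7*(-1/26) = 80/8 - 7/26 = 80*(⅛) - 7/26 = 10 - 7/26 = 253/26 ≈ 9.7308)
z(-10)*M = (7 - 2*(-10)²)*(253/26) = (7 - 2*100)*(253/26) = (7 - 200)*(253/26) = -193*253/26 = -48829/26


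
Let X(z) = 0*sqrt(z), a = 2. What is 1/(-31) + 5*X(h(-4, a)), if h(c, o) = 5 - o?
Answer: -1/31 ≈ -0.032258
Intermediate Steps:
X(z) = 0
1/(-31) + 5*X(h(-4, a)) = 1/(-31) + 5*0 = -1/31 + 0 = -1/31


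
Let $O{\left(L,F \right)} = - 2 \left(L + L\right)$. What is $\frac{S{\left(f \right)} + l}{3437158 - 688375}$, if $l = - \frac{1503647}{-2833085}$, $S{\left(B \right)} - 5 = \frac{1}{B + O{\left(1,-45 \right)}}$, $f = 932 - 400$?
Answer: $\frac{8276103101}{4111818947573040} \approx 2.0128 \cdot 10^{-6}$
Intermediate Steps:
$f = 532$
$O{\left(L,F \right)} = - 4 L$ ($O{\left(L,F \right)} = - 2 \cdot 2 L = - 4 L$)
$S{\left(B \right)} = 5 + \frac{1}{-4 + B}$ ($S{\left(B \right)} = 5 + \frac{1}{B - 4} = 5 + \frac{1}{-4 + B}$)
$l = \frac{1503647}{2833085}$ ($l = \left(-1503647\right) \left(- \frac{1}{2833085}\right) = \frac{1503647}{2833085} \approx 0.53075$)
$\frac{S{\left(f \right)} + l}{3437158 - 688375} = \frac{\frac{-19 + 5 \cdot 532}{-4 + 532} + \frac{1503647}{2833085}}{3437158 - 688375} = \frac{\frac{-19 + 2660}{528} + \frac{1503647}{2833085}}{2748783} = \left(\frac{1}{528} \cdot 2641 + \frac{1503647}{2833085}\right) \frac{1}{2748783} = \left(\frac{2641}{528} + \frac{1503647}{2833085}\right) \frac{1}{2748783} = \frac{8276103101}{1495868880} \cdot \frac{1}{2748783} = \frac{8276103101}{4111818947573040}$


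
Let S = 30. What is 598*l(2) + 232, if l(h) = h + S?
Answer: 19368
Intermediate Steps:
l(h) = 30 + h (l(h) = h + 30 = 30 + h)
598*l(2) + 232 = 598*(30 + 2) + 232 = 598*32 + 232 = 19136 + 232 = 19368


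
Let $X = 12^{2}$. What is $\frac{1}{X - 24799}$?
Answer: $- \frac{1}{24655} \approx -4.056 \cdot 10^{-5}$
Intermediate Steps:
$X = 144$
$\frac{1}{X - 24799} = \frac{1}{144 - 24799} = \frac{1}{-24655} = - \frac{1}{24655}$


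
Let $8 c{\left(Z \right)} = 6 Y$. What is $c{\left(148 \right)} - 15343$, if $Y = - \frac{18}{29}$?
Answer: $- \frac{889921}{58} \approx -15343.0$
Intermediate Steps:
$Y = - \frac{18}{29}$ ($Y = \left(-18\right) \frac{1}{29} = - \frac{18}{29} \approx -0.62069$)
$c{\left(Z \right)} = - \frac{27}{58}$ ($c{\left(Z \right)} = \frac{6 \left(- \frac{18}{29}\right)}{8} = \frac{1}{8} \left(- \frac{108}{29}\right) = - \frac{27}{58}$)
$c{\left(148 \right)} - 15343 = - \frac{27}{58} - 15343 = - \frac{889921}{58}$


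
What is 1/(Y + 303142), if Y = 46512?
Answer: 1/349654 ≈ 2.8600e-6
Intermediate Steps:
1/(Y + 303142) = 1/(46512 + 303142) = 1/349654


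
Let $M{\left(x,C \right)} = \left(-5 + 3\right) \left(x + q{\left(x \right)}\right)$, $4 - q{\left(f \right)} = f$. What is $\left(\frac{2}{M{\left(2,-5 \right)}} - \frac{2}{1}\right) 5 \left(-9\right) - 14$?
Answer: $\frac{349}{4} \approx 87.25$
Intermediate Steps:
$q{\left(f \right)} = 4 - f$
$M{\left(x,C \right)} = -8$ ($M{\left(x,C \right)} = \left(-5 + 3\right) \left(x - \left(-4 + x\right)\right) = \left(-2\right) 4 = -8$)
$\left(\frac{2}{M{\left(2,-5 \right)}} - \frac{2}{1}\right) 5 \left(-9\right) - 14 = \left(\frac{2}{-8} - \frac{2}{1}\right) 5 \left(-9\right) - 14 = \left(2 \left(- \frac{1}{8}\right) - 2\right) 5 \left(-9\right) - 14 = \left(- \frac{1}{4} - 2\right) 5 \left(-9\right) - 14 = \left(- \frac{9}{4}\right) 5 \left(-9\right) - 14 = \left(- \frac{45}{4}\right) \left(-9\right) - 14 = \frac{405}{4} - 14 = \frac{349}{4}$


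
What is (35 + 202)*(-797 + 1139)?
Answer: 81054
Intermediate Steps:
(35 + 202)*(-797 + 1139) = 237*342 = 81054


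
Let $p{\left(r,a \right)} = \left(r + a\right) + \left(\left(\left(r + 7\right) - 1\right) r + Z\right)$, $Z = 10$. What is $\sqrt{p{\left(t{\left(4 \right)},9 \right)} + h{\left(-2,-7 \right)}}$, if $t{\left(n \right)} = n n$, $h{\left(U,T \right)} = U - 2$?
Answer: $\sqrt{383} \approx 19.57$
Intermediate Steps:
$h{\left(U,T \right)} = -2 + U$
$t{\left(n \right)} = n^{2}$
$p{\left(r,a \right)} = 10 + a + r + r \left(6 + r\right)$ ($p{\left(r,a \right)} = \left(r + a\right) + \left(\left(\left(r + 7\right) - 1\right) r + 10\right) = \left(a + r\right) + \left(\left(\left(7 + r\right) - 1\right) r + 10\right) = \left(a + r\right) + \left(\left(6 + r\right) r + 10\right) = \left(a + r\right) + \left(r \left(6 + r\right) + 10\right) = \left(a + r\right) + \left(10 + r \left(6 + r\right)\right) = 10 + a + r + r \left(6 + r\right)$)
$\sqrt{p{\left(t{\left(4 \right)},9 \right)} + h{\left(-2,-7 \right)}} = \sqrt{\left(10 + 9 + \left(4^{2}\right)^{2} + 7 \cdot 4^{2}\right) - 4} = \sqrt{\left(10 + 9 + 16^{2} + 7 \cdot 16\right) - 4} = \sqrt{\left(10 + 9 + 256 + 112\right) - 4} = \sqrt{387 - 4} = \sqrt{383}$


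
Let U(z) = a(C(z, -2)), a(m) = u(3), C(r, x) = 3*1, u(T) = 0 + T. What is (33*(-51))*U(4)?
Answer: -5049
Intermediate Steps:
u(T) = T
C(r, x) = 3
a(m) = 3
U(z) = 3
(33*(-51))*U(4) = (33*(-51))*3 = -1683*3 = -5049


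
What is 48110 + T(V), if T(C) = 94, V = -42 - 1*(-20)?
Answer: 48204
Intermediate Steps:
V = -22 (V = -42 + 20 = -22)
48110 + T(V) = 48110 + 94 = 48204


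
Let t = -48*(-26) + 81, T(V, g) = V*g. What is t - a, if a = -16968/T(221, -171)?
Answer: 16735757/12597 ≈ 1328.6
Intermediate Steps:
t = 1329 (t = 1248 + 81 = 1329)
a = 5656/12597 (a = -16968/(221*(-171)) = -16968/(-37791) = -16968*(-1/37791) = 5656/12597 ≈ 0.44900)
t - a = 1329 - 1*5656/12597 = 1329 - 5656/12597 = 16735757/12597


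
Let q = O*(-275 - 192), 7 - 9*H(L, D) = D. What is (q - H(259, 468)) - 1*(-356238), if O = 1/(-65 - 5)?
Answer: 224466413/630 ≈ 3.5630e+5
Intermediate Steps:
H(L, D) = 7/9 - D/9
O = -1/70 (O = 1/(-70) = -1/70 ≈ -0.014286)
q = 467/70 (q = -(-275 - 192)/70 = -1/70*(-467) = 467/70 ≈ 6.6714)
(q - H(259, 468)) - 1*(-356238) = (467/70 - (7/9 - 1/9*468)) - 1*(-356238) = (467/70 - (7/9 - 52)) + 356238 = (467/70 - 1*(-461/9)) + 356238 = (467/70 + 461/9) + 356238 = 36473/630 + 356238 = 224466413/630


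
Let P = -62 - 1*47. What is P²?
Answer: 11881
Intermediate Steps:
P = -109 (P = -62 - 47 = -109)
P² = (-109)² = 11881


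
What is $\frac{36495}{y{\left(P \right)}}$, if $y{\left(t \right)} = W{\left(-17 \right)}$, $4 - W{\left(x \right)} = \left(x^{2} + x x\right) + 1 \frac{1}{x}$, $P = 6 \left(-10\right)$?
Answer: $- \frac{620415}{9757} \approx -63.587$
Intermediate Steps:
$P = -60$
$W{\left(x \right)} = 4 - \frac{1}{x} - 2 x^{2}$ ($W{\left(x \right)} = 4 - \left(\left(x^{2} + x x\right) + 1 \frac{1}{x}\right) = 4 - \left(\left(x^{2} + x^{2}\right) + \frac{1}{x}\right) = 4 - \left(2 x^{2} + \frac{1}{x}\right) = 4 - \left(\frac{1}{x} + 2 x^{2}\right) = 4 - \frac{1}{x} - 2 x^{2}$)
$y{\left(t \right)} = - \frac{9757}{17}$ ($y{\left(t \right)} = 4 - \frac{1}{-17} - 2 \left(-17\right)^{2} = 4 - - \frac{1}{17} - 578 = 4 + \frac{1}{17} - 578 = - \frac{9757}{17}$)
$\frac{36495}{y{\left(P \right)}} = \frac{36495}{- \frac{9757}{17}} = 36495 \left(- \frac{17}{9757}\right) = - \frac{620415}{9757}$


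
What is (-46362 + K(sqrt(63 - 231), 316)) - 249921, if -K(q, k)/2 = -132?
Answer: -296019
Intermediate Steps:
K(q, k) = 264 (K(q, k) = -2*(-132) = 264)
(-46362 + K(sqrt(63 - 231), 316)) - 249921 = (-46362 + 264) - 249921 = -46098 - 249921 = -296019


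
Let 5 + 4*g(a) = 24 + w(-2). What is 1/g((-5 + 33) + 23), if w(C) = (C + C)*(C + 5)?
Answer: 4/7 ≈ 0.57143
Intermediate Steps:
w(C) = 2*C*(5 + C) (w(C) = (2*C)*(5 + C) = 2*C*(5 + C))
g(a) = 7/4 (g(a) = -5/4 + (24 + 2*(-2)*(5 - 2))/4 = -5/4 + (24 + 2*(-2)*3)/4 = -5/4 + (24 - 12)/4 = -5/4 + (1/4)*12 = -5/4 + 3 = 7/4)
1/g((-5 + 33) + 23) = 1/(7/4) = 4/7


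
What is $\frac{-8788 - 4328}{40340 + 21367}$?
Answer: $- \frac{4372}{20569} \approx -0.21255$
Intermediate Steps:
$\frac{-8788 - 4328}{40340 + 21367} = - \frac{13116}{61707} = \left(-13116\right) \frac{1}{61707} = - \frac{4372}{20569}$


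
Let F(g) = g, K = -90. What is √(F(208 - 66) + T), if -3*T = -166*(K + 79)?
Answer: 10*I*√42/3 ≈ 21.602*I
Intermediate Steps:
T = -1826/3 (T = -(-166)*(-90 + 79)/3 = -(-166)*(-11)/3 = -⅓*1826 = -1826/3 ≈ -608.67)
√(F(208 - 66) + T) = √((208 - 66) - 1826/3) = √(142 - 1826/3) = √(-1400/3) = 10*I*√42/3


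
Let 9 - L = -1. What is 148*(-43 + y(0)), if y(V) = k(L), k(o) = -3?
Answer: -6808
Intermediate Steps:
L = 10 (L = 9 - 1*(-1) = 9 + 1 = 10)
y(V) = -3
148*(-43 + y(0)) = 148*(-43 - 3) = 148*(-46) = -6808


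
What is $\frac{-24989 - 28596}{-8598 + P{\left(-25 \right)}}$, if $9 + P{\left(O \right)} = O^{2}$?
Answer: $\frac{53585}{7982} \approx 6.7132$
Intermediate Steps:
$P{\left(O \right)} = -9 + O^{2}$
$\frac{-24989 - 28596}{-8598 + P{\left(-25 \right)}} = \frac{-24989 - 28596}{-8598 - \left(9 - \left(-25\right)^{2}\right)} = - \frac{53585}{-8598 + \left(-9 + 625\right)} = - \frac{53585}{-8598 + 616} = - \frac{53585}{-7982} = \left(-53585\right) \left(- \frac{1}{7982}\right) = \frac{53585}{7982}$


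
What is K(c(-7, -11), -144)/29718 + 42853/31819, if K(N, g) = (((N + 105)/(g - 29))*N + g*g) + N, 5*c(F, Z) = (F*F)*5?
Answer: 334491256663/163588288266 ≈ 2.0447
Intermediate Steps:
c(F, Z) = F² (c(F, Z) = ((F*F)*5)/5 = (F²*5)/5 = (5*F²)/5 = F²)
K(N, g) = N + g² + N*(105 + N)/(-29 + g) (K(N, g) = (((105 + N)/(-29 + g))*N + g²) + N = (N*(105 + N)/(-29 + g) + g²) + N = (g² + N*(105 + N)/(-29 + g)) + N = N + g² + N*(105 + N)/(-29 + g))
K(c(-7, -11), -144)/29718 + 42853/31819 = ((((-7)²)² + (-144)³ - 29*(-144)² + 76*(-7)² + (-7)²*(-144))/(-29 - 144))/29718 + 42853/31819 = ((49² - 2985984 - 29*20736 + 76*49 + 49*(-144))/(-173))*(1/29718) + 42853*(1/31819) = -(2401 - 2985984 - 601344 + 3724 - 7056)/173*(1/29718) + 42853/31819 = -1/173*(-3588259)*(1/29718) + 42853/31819 = (3588259/173)*(1/29718) + 42853/31819 = 3588259/5141214 + 42853/31819 = 334491256663/163588288266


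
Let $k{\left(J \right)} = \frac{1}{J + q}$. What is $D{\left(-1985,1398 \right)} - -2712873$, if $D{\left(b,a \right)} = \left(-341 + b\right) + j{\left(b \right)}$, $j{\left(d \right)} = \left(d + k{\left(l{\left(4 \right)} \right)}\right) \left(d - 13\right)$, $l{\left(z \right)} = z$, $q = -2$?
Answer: $6675578$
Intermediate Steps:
$k{\left(J \right)} = \frac{1}{-2 + J}$ ($k{\left(J \right)} = \frac{1}{J - 2} = \frac{1}{-2 + J}$)
$j{\left(d \right)} = \left(\frac{1}{2} + d\right) \left(-13 + d\right)$ ($j{\left(d \right)} = \left(d + \frac{1}{-2 + 4}\right) \left(d - 13\right) = \left(d + \frac{1}{2}\right) \left(-13 + d\right) = \left(\frac{1}{2} + d\right) \left(-13 + d\right)$)
$D{\left(b,a \right)} = - \frac{695}{2} + b^{2} - \frac{23 b}{2}$ ($D{\left(b,a \right)} = \left(-341 + b\right) - \left(\frac{13}{2} - b^{2} + \frac{25 b}{2}\right) = - \frac{695}{2} + b^{2} - \frac{23 b}{2}$)
$D{\left(-1985,1398 \right)} - -2712873 = \left(- \frac{695}{2} + \left(-1985\right)^{2} - - \frac{45655}{2}\right) - -2712873 = \left(- \frac{695}{2} + 3940225 + \frac{45655}{2}\right) + 2712873 = 3962705 + 2712873 = 6675578$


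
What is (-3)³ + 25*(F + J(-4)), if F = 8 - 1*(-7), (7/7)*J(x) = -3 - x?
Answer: 373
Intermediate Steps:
J(x) = -3 - x
F = 15 (F = 8 + 7 = 15)
(-3)³ + 25*(F + J(-4)) = (-3)³ + 25*(15 + (-3 - 1*(-4))) = -27 + 25*(15 + (-3 + 4)) = -27 + 25*(15 + 1) = -27 + 25*16 = -27 + 400 = 373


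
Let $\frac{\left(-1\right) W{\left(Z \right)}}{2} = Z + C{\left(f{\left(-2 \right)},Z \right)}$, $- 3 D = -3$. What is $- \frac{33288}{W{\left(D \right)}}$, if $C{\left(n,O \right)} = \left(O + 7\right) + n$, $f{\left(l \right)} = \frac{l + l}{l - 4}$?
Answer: $\frac{49932}{29} \approx 1721.8$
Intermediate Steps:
$D = 1$ ($D = \left(- \frac{1}{3}\right) \left(-3\right) = 1$)
$f{\left(l \right)} = \frac{2 l}{-4 + l}$
$C{\left(n,O \right)} = 7 + O + n$ ($C{\left(n,O \right)} = \left(7 + O\right) + n = 7 + O + n$)
$W{\left(Z \right)} = - \frac{46}{3} - 4 Z$ ($W{\left(Z \right)} = - 2 \left(Z + \left(7 + Z + 2 \left(-2\right) \frac{1}{-4 - 2}\right)\right) = - 2 \left(Z + \left(7 + Z + 2 \left(-2\right) \frac{1}{-6}\right)\right) = - 2 \left(Z + \left(7 + Z + 2 \left(-2\right) \left(- \frac{1}{6}\right)\right)\right) = - 2 \left(Z + \left(7 + Z + \frac{2}{3}\right)\right) = - 2 \left(Z + \left(\frac{23}{3} + Z\right)\right) = - 2 \left(\frac{23}{3} + 2 Z\right) = - \frac{46}{3} - 4 Z$)
$- \frac{33288}{W{\left(D \right)}} = - \frac{33288}{- \frac{46}{3} - 4} = - \frac{33288}{- \frac{58}{3}} = \left(-33288\right) \left(- \frac{3}{58}\right) = \frac{49932}{29}$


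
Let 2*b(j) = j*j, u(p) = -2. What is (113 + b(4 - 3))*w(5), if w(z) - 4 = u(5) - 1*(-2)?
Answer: 454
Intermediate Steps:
b(j) = j²/2 (b(j) = (j*j)/2 = j²/2)
w(z) = 4 (w(z) = 4 + (-2 - 1*(-2)) = 4 + (-2 + 2) = 4 + 0 = 4)
(113 + b(4 - 3))*w(5) = (113 + (4 - 3)²/2)*4 = (113 + (½)*1²)*4 = (113 + (½)*1)*4 = (113 + ½)*4 = (227/2)*4 = 454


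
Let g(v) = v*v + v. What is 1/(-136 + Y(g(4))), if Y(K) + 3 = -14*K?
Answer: -1/419 ≈ -0.0023866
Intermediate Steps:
g(v) = v + v**2 (g(v) = v**2 + v = v + v**2)
Y(K) = -3 - 14*K
1/(-136 + Y(g(4))) = 1/(-136 + (-3 - 56*(1 + 4))) = 1/(-136 + (-3 - 56*5)) = 1/(-136 + (-3 - 14*20)) = 1/(-136 + (-3 - 280)) = 1/(-136 - 283) = 1/(-419) = -1/419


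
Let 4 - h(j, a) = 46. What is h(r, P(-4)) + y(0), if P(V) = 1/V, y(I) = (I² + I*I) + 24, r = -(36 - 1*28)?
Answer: -18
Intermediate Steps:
r = -8 (r = -(36 - 28) = -1*8 = -8)
y(I) = 24 + 2*I² (y(I) = (I² + I²) + 24 = 2*I² + 24 = 24 + 2*I²)
h(j, a) = -42 (h(j, a) = 4 - 1*46 = 4 - 46 = -42)
h(r, P(-4)) + y(0) = -42 + (24 + 2*0²) = -42 + (24 + 2*0) = -42 + (24 + 0) = -42 + 24 = -18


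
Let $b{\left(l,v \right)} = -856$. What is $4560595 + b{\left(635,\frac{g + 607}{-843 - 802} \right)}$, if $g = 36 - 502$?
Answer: $4559739$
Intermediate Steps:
$g = -466$ ($g = 36 - 502 = -466$)
$4560595 + b{\left(635,\frac{g + 607}{-843 - 802} \right)} = 4560595 - 856 = 4559739$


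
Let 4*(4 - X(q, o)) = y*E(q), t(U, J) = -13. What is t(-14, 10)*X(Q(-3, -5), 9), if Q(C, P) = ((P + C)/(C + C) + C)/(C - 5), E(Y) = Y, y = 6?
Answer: -767/16 ≈ -47.938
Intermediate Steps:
Q(C, P) = (C + (C + P)/(2*C))/(-5 + C) (Q(C, P) = ((C + P)/((2*C)) + C)/(-5 + C) = ((C + P)*(1/(2*C)) + C)/(-5 + C) = ((C + P)/(2*C) + C)/(-5 + C) = (C + (C + P)/(2*C))/(-5 + C))
X(q, o) = 4 - 3*q/2
t(-14, 10)*X(Q(-3, -5), 9) = -13*(4 - 3*(-3 - 5 + 2*(-3)²)/(4*(-3)*(-5 - 3))) = -13*(4 - 3*(-1)*(-3 - 5 + 2*9)/(4*3*(-8))) = -13*(4 - 3*(-1)*(-1)*(-3 - 5 + 18)/(4*3*8)) = -13*(4 - 3*(-1)*(-1)*10/(4*3*8)) = -13*(4 - 3/2*5/24) = -13*(4 - 5/16) = -13*59/16 = -767/16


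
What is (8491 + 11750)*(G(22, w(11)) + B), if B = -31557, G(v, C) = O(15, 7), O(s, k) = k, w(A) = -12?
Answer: -638603550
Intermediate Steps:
G(v, C) = 7
(8491 + 11750)*(G(22, w(11)) + B) = (8491 + 11750)*(7 - 31557) = 20241*(-31550) = -638603550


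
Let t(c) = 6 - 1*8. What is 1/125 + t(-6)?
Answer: -249/125 ≈ -1.9920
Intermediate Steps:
t(c) = -2 (t(c) = 6 - 8 = -2)
1/125 + t(-6) = 1/125 - 2 = -249/125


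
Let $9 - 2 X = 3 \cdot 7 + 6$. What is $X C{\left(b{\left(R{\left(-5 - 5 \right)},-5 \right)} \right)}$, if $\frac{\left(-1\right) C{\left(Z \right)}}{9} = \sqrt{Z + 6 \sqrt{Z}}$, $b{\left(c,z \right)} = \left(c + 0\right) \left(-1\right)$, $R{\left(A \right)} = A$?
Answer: $81 \sqrt{10 + 6 \sqrt{10}} \approx 436.0$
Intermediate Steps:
$X = -9$ ($X = \frac{9}{2} - \frac{3 \cdot 7 + 6}{2} = \frac{9}{2} - \frac{21 + 6}{2} = \frac{9}{2} - \frac{27}{2} = -9$)
$b{\left(c,z \right)} = - c$ ($b{\left(c,z \right)} = c \left(-1\right) = - c$)
$C{\left(Z \right)} = - 9 \sqrt{Z + 6 \sqrt{Z}}$
$X C{\left(b{\left(R{\left(-5 - 5 \right)},-5 \right)} \right)} = - 9 \left(- 9 \sqrt{- (-5 - 5) + 6 \sqrt{- (-5 - 5)}}\right) = - 9 \left(- 9 \sqrt{\left(-1\right) \left(-10\right) + 6 \sqrt{\left(-1\right) \left(-10\right)}}\right) = - 9 \left(- 9 \sqrt{10 + 6 \sqrt{10}}\right) = 81 \sqrt{10 + 6 \sqrt{10}}$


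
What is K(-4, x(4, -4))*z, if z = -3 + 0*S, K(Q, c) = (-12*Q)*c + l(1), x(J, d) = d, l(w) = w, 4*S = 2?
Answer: 573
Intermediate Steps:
S = ½ (S = (¼)*2 = ½ ≈ 0.50000)
K(Q, c) = 1 - 12*Q*c (K(Q, c) = (-12*Q)*c + 1 = -12*Q*c + 1 = 1 - 12*Q*c)
z = -3 (z = -3 + 0*(½) = -3 + 0 = -3)
K(-4, x(4, -4))*z = (1 - 12*(-4)*(-4))*(-3) = (1 - 192)*(-3) = -191*(-3) = 573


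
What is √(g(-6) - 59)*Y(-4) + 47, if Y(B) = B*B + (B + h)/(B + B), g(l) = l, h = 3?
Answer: 47 + 129*I*√65/8 ≈ 47.0 + 130.0*I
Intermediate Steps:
Y(B) = B² + (3 + B)/(2*B) (Y(B) = B*B + (B + 3)/(B + B) = B² + (3 + B)/((2*B)) = B² + (3 + B)*(1/(2*B)) = B² + (3 + B)/(2*B))
√(g(-6) - 59)*Y(-4) + 47 = √(-6 - 59)*((½)*(3 - 4 + 2*(-4)³)/(-4)) + 47 = √(-65)*((½)*(-¼)*(3 - 4 + 2*(-64))) + 47 = (I*√65)*((½)*(-¼)*(3 - 4 - 128)) + 47 = (I*√65)*((½)*(-¼)*(-129)) + 47 = (I*√65)*(129/8) + 47 = 129*I*√65/8 + 47 = 47 + 129*I*√65/8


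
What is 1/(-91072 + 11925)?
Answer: -1/79147 ≈ -1.2635e-5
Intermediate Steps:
1/(-91072 + 11925) = 1/(-79147) = -1/79147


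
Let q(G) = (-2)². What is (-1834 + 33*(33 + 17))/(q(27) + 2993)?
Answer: -184/2997 ≈ -0.061395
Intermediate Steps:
q(G) = 4
(-1834 + 33*(33 + 17))/(q(27) + 2993) = (-1834 + 33*(33 + 17))/(4 + 2993) = (-1834 + 33*50)/2997 = (-1834 + 1650)*(1/2997) = -184*1/2997 = -184/2997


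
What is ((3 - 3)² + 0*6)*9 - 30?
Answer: -30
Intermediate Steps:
((3 - 3)² + 0*6)*9 - 30 = (0² + 0)*9 - 30 = (0 + 0)*9 - 30 = 0*9 - 30 = 0 - 30 = -30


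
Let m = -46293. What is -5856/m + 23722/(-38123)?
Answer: -291638086/588276013 ≈ -0.49575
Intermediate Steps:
-5856/m + 23722/(-38123) = -5856/(-46293) + 23722/(-38123) = -5856*(-1/46293) + 23722*(-1/38123) = 1952/15431 - 23722/38123 = -291638086/588276013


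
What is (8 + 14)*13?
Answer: 286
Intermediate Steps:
(8 + 14)*13 = 22*13 = 286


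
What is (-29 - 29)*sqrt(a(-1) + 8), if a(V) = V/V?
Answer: -174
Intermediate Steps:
a(V) = 1
(-29 - 29)*sqrt(a(-1) + 8) = (-29 - 29)*sqrt(1 + 8) = -58*sqrt(9) = -58*3 = -174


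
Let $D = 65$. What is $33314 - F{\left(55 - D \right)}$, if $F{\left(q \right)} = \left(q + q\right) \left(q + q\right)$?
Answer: $32914$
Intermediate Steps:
$F{\left(q \right)} = 4 q^{2}$ ($F{\left(q \right)} = 2 q 2 q = 4 q^{2}$)
$33314 - F{\left(55 - D \right)} = 33314 - 4 \left(55 - 65\right)^{2} = 33314 - 4 \left(-10\right)^{2} = 33314 - 4 \cdot 100 = 33314 - 400 = 32914$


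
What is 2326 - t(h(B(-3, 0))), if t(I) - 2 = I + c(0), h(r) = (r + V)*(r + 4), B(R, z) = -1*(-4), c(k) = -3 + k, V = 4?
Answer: 2263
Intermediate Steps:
B(R, z) = 4
h(r) = (4 + r)**2 (h(r) = (r + 4)*(r + 4) = (4 + r)*(4 + r) = (4 + r)**2)
t(I) = -1 + I (t(I) = 2 + (I + (-3 + 0)) = 2 + (I - 3) = 2 + (-3 + I) = -1 + I)
2326 - t(h(B(-3, 0))) = 2326 - (-1 + (16 + 4**2 + 8*4)) = 2326 - (-1 + (16 + 16 + 32)) = 2326 - (-1 + 64) = 2326 - 1*63 = 2326 - 63 = 2263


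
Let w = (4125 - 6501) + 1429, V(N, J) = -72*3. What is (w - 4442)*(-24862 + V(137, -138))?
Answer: 135145342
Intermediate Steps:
V(N, J) = -216
w = -947 (w = -2376 + 1429 = -947)
(w - 4442)*(-24862 + V(137, -138)) = (-947 - 4442)*(-24862 - 216) = -5389*(-25078) = 135145342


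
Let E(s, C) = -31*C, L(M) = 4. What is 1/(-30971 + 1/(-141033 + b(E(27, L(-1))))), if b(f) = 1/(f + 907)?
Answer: -110428838/3420091542481 ≈ -3.2288e-5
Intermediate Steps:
b(f) = 1/(907 + f)
1/(-30971 + 1/(-141033 + b(E(27, L(-1))))) = 1/(-30971 + 1/(-141033 + 1/(907 - 31*4))) = 1/(-30971 + 1/(-141033 + 1/(907 - 124))) = 1/(-30971 + 1/(-141033 + 1/783)) = 1/(-30971 + 1/(-110428838/783)) = 1/(-30971 - 783/110428838) = 1/(-3420091542481/110428838) = -110428838/3420091542481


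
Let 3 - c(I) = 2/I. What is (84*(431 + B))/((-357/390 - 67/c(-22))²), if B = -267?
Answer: 1051302525/38950081 ≈ 26.991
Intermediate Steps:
c(I) = 3 - 2/I
(84*(431 + B))/((-357/390 - 67/c(-22))²) = (84*(431 - 267))/((-357/390 - 67/(3 - 2/(-22)))²) = (84*164)/((-357*1/390 - 67/(3 - 2*(-1/22)))²) = 13776/((-119/130 - 67/(3 + 1/11))²) = 13776/((-119/130 - 67/34/11)²) = 13776/((-119/130 - 67*11/34)²) = 13776/((-119/130 - 737/34)²) = 13776/((-24964/1105)²) = 13776/(623201296/1221025) = 13776*(1221025/623201296) = 1051302525/38950081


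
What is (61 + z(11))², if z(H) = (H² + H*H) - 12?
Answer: 84681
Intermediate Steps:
z(H) = -12 + 2*H² (z(H) = (H² + H²) - 12 = 2*H² - 12 = -12 + 2*H²)
(61 + z(11))² = (61 + (-12 + 2*11²))² = (61 + (-12 + 2*121))² = (61 + (-12 + 242))² = (61 + 230)² = 291² = 84681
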